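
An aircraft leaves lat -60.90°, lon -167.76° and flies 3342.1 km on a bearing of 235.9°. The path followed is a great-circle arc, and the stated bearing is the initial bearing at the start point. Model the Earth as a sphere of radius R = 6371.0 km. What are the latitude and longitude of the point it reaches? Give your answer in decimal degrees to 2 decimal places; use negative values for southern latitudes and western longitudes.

latitude -63.23°, longitude 125.19°

Angular distance δ = d/R = 3342.1 / 6371 = 0.524580 rad.
With φ₁ = -60.90° = -1.062906 rad and θ = 235.9° = 4.117232 rad:
Destination latitude: φ₂ = arcsin( sin φ₁ cos δ + cos φ₁ sin δ cos θ ) = arcsin(-0.892841) = -63.23°.
Then Δλ = atan2(-0.201700, 0.085395) = -1.170302 rad, from sin θ sin δ cos φ₁ over cos δ − sin φ₁ sin φ₂.
λ₂ = -167.76° + -67.05° = -234.81°, normalized to (−180°, 180°] → 125.19°.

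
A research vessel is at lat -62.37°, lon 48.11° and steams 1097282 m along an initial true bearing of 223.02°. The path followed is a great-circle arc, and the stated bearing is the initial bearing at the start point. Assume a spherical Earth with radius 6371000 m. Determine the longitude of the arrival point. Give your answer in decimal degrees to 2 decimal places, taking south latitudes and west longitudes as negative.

longitude 29.43°

δ = 1097282/6371000 = 0.172231 rad (9.8681°).
With φ₁ = -62.37° = -1.088562 rad and θ = 223.02° = 3.892433 rad:
Applying the spherical law of cosines for sides, sin φ₂ = sin φ₁ cos δ + cos φ₁ sin δ cos θ = -0.930962, so φ₂ = -68.59°.
Δλ = atan2( sin θ sin δ cos φ₁ , cos δ − sin φ₁ sin φ₂ ) = atan2(-0.054225, 0.160409) = -0.325983 rad = -18.68°.
Hence λ₂ = 48.11° + -18.68° = 29.43°.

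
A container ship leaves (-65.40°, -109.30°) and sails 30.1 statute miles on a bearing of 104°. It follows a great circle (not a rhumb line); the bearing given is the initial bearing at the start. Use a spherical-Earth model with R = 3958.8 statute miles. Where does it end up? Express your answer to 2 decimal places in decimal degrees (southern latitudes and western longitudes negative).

Angular distance δ = d/R = 30.1 / 3958.8 = 0.007603 rad.
Start latitude φ₁ = -1.141445 rad; initial bearing θ = 1.815142 rad.
Destination latitude: φ₂ = arcsin( sin φ₁ cos δ + cos φ₁ sin δ cos θ ) = arcsin(-0.909976) = -65.50°.
Δλ = atan2( sin θ sin δ cos φ₁ , cos δ − sin φ₁ sin φ₂ ) = atan2(0.003071, 0.172588) = 0.017792 rad = 1.02°.
Hence λ₂ = -109.30° + 1.02° = -108.28°.

latitude -65.50°, longitude -108.28°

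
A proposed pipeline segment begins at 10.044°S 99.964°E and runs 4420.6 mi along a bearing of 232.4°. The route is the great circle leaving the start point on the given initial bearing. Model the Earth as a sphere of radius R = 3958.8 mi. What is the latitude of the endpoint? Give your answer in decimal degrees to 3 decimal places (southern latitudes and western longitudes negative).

Central angle δ = d/R = 1.116652 rad.
Start latitude φ₁ = -0.175301 rad; initial bearing θ = 4.056145 rad.
Applying the spherical law of cosines for sides, sin φ₂ = sin φ₁ cos δ + cos φ₁ sin δ cos θ = -0.616406, so φ₂ = -38.054°.
Δλ = atan2( sin θ sin δ cos φ₁ , cos δ − sin φ₁ sin φ₂ ) = atan2(-0.701069, 0.331190) = -1.129465 rad = -64.714°.
λ₂ = λ₁ + Δλ = 35.250°.

latitude -38.054°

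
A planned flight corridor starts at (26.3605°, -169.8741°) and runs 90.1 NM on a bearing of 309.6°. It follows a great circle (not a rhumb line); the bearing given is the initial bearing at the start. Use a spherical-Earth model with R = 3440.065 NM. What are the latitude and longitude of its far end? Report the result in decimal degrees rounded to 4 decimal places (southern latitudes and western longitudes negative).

The arc subtends δ = 90.1/3440.065 = 0.026191 rad at the centre.
Start latitude φ₁ = 0.460078 rad; initial bearing θ = 5.403539 rad.
sin φ₂ = sin φ₁ cos δ + cos φ₁ sin δ cos θ = (0.444018)(0.999657) + (0.896018)(0.026188)(0.637424) = 0.458823
φ₂ = asin(0.458823) = 0.476670 rad = 27.3112°.
Then Δλ = atan2(-0.018080, 0.795932) = -0.022712 rad, from sin θ sin δ cos φ₁ over cos δ − sin φ₁ sin φ₂.
λ₂ = -169.8741° + -1.3013° = -171.1754°.

latitude 27.3112°, longitude -171.1754°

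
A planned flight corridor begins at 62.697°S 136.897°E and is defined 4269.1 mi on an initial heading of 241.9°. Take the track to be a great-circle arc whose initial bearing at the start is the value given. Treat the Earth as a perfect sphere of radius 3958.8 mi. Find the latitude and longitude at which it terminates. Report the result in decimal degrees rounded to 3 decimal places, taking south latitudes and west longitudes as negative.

Angular distance δ = d/R = 4269.1 / 3958.8 = 1.078382 rad.
With φ₁ = -62.697° = -1.094269 rad and θ = 241.9° = 4.221951 rad:
Destination latitude: φ₂ = arcsin( sin φ₁ cos δ + cos φ₁ sin δ cos θ ) = arcsin(-0.610470) = -37.623°.
For the longitude increment, Δλ = atan2( sin θ sin δ cos φ₁, cos δ − sin φ₁ sin φ₂ ) = atan2(-0.356556, -0.069705) = -101.061°.
λ₂ = λ₁ + Δλ = 35.836°.

latitude -37.623°, longitude 35.836°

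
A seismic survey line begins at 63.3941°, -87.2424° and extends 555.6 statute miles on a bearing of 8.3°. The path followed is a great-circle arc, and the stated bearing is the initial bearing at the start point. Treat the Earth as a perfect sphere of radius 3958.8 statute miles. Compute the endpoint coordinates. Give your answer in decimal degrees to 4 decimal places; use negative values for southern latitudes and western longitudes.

latitude 71.3176°, longitude -83.6280°

Angular distance δ = d/R = 555.6 / 3958.8 = 0.140346 rad.
With φ₁ = 63.3941° = 1.106436 rad and θ = 8.3° = 0.144862 rad:
sin φ₂ = sin φ₁ cos δ + cos φ₁ sin δ cos θ = (0.894108)(0.990168) + (0.447851)(0.139885)(0.989526) = 0.947309
φ₂ = asin(0.947309) = 1.244727 rad = 71.3176°.
Then Δλ = atan2(0.009044, 0.143171) = 0.063082 rad, from sin θ sin δ cos φ₁ over cos δ − sin φ₁ sin φ₂.
Hence λ₂ = -87.2424° + 3.6144° = -83.6280°.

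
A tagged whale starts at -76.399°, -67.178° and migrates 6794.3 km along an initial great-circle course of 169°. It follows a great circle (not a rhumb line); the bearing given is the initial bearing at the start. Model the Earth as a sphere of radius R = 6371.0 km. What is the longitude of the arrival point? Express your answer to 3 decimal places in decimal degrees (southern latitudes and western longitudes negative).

δ = 6794.3/6371 = 1.066442 rad (61.1026°).
With φ₁ = -76.399° = -1.333414 rad and θ = 169° = 2.949606 rad:
sin φ₂ = sin φ₁ cos δ + cos φ₁ sin δ cos θ = (-0.971957)(0.483243) + (0.235159)(0.875487)(-0.981627) = -0.671787
φ₂ = asin(-0.671787) = -0.736619 rad = -42.205°.
For the longitude increment, Δλ = atan2( sin θ sin δ cos φ₁, cos δ − sin φ₁ sin φ₂ ) = atan2(0.039283, -0.169705) = 166.967°.
Hence λ₂ = -67.178° + 166.967° = 99.789°.

longitude 99.789°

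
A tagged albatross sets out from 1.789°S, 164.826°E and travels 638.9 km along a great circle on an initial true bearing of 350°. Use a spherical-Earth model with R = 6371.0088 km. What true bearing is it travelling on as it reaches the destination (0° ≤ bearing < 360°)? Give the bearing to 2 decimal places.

δ = 638.9/6371.0088 = 0.100282 rad (5.7458°).
Converting: φ₁ = -0.031224 rad, θ = 6.108652 rad.
Applying the spherical law of cosines for sides, sin φ₂ = sin φ₁ cos δ + cos φ₁ sin δ cos θ = 0.067483, so φ₂ = 3.869°.
For the longitude increment, Δλ = atan2( sin θ sin δ cos φ₁, cos δ − sin φ₁ sin φ₂ ) = atan2(-0.017376, 0.997083) = -0.998°.
λ₂ = λ₁ + Δλ = 163.828°.
The forward bearing on arrival equals the back-azimuth from the destination plus 180°.
Back-azimuth from P₂ (3.87°, 163.83°) to P₁ (-1.79°, 164.83°), with Δλ' = λ₁ − λ₂ = 1.00°: atan2( sin Δλ' cos φ₁ , cos φ₂ sin φ₁ − sin φ₂ cos φ₁ cos Δλ' ) = 169.98°.
Final bearing = (169.98° + 180°) mod 360° = 349.98°.

final bearing 349.98°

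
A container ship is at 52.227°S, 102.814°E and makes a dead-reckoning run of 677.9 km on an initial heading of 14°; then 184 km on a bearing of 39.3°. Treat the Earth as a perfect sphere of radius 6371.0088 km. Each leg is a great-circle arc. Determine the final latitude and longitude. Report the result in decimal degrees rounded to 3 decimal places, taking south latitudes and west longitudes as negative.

Apply the spherical direct solution leg by leg, carrying full precision between legs.
Leg 1: from (-52.227°, 102.814°), δ = 677.9/6371.0088 = 0.106404 rad, θ = 14° → φ = -46.290°, λ = 104.945°.
Leg 2: from (-46.290°, 104.945°), δ = 184/6371.0088 = 0.028881 rad, θ = 39.3° → φ = -45.000°, λ = 106.427°.

latitude -45.000°, longitude 106.427°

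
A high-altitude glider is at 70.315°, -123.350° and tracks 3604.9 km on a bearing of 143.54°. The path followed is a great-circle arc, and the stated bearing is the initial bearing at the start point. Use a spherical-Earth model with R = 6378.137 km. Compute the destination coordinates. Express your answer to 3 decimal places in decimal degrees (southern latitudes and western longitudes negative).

The arc subtends δ = 3604.9/6378.137 = 0.565196 rad at the centre.
Start latitude φ₁ = 1.227228 rad; initial bearing θ = 2.505246 rad.
sin φ₂ = sin φ₁ cos δ + cos φ₁ sin δ cos θ = (0.941559)(0.844483) + (0.336849)(0.535582)(-0.804272) = 0.650032
φ₂ = asin(0.650032) = 0.707627 rad = 40.544°.
Δλ = atan2( sin θ sin δ cos φ₁ , cos δ − sin φ₁ sin φ₂ ) = atan2(0.107211, 0.232440) = 0.432162 rad = 24.761°.
λ₂ = -123.350° + 24.761° = -98.589°.

latitude 40.544°, longitude -98.589°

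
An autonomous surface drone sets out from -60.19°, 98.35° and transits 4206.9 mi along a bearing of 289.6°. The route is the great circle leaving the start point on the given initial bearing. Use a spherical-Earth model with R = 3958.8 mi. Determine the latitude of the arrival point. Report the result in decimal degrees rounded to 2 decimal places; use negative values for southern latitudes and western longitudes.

latitude -16.05°

Angular distance δ = d/R = 4206.9 / 3958.8 = 1.062671 rad.
With φ₁ = -60.19° = -1.050514 rad and θ = 289.6° = 5.054474 rad:
Applying the spherical law of cosines for sides, sin φ₂ = sin φ₁ cos δ + cos φ₁ sin δ cos θ = -0.276469, so φ₂ = -16.05°.
Δλ = atan2( sin θ sin δ cos φ₁ , cos δ − sin φ₁ sin φ₂ ) = atan2(-0.409152, 0.246655) = -1.028288 rad = -58.92°.
λ₂ = 98.35° + -58.92° = 39.43°.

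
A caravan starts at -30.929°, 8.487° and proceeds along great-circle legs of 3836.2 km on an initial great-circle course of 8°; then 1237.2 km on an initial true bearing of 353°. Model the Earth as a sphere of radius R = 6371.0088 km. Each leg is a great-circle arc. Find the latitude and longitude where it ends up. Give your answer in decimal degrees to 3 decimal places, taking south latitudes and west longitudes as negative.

Apply the spherical direct solution leg by leg, carrying full precision between legs.
Leg 1: from (-30.929°, 8.487°), δ = 3836.2/6371.0088 = 0.602134 rad, θ = 8° → φ = 3.299°, λ = 13.016°.
Leg 2: from (3.299°, 13.016°), δ = 1237.2/6371.0088 = 0.194192 rad, θ = 353° → φ = 14.341°, λ = 11.625°.

latitude 14.341°, longitude 11.625°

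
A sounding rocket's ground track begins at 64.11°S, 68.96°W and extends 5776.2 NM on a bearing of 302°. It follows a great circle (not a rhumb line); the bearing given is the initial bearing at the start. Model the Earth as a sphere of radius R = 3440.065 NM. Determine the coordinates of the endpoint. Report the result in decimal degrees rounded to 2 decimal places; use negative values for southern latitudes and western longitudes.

The arc subtends δ = 5776.2/3440.065 = 1.679096 rad at the centre.
Start latitude φ₁ = -1.118931 rad; initial bearing θ = 5.270894 rad.
Applying the spherical law of cosines for sides, sin φ₂ = sin φ₁ cos δ + cos φ₁ sin δ cos θ = 0.327271, so φ₂ = 19.10°.
Then Δλ = atan2(-0.368126, 0.186336) = -1.102223 rad, from sin θ sin δ cos φ₁ over cos δ − sin φ₁ sin φ₂.
λ₂ = λ₁ + Δλ = -132.11°.

latitude 19.10°, longitude -132.11°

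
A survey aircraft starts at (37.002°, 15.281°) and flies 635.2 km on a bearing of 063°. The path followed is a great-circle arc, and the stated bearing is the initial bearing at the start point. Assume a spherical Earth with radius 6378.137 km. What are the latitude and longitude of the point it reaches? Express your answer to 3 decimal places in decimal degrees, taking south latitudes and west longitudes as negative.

latitude 39.413°, longitude 21.865°

The arc subtends δ = 635.2/6378.137 = 0.099590 rad at the centre.
Converting: φ₁ = 0.645807 rad, θ = 1.099557 rad.
sin φ₂ = sin φ₁ cos δ + cos φ₁ sin δ cos θ = (0.601843)(0.995045) + (0.798615)(0.099426)(0.453990) = 0.634909
φ₂ = asin(0.634909) = 0.687891 rad = 39.413°.
Then Δλ = atan2(0.070748, 0.612930) = 0.114918 rad, from sin θ sin δ cos φ₁ over cos δ − sin φ₁ sin φ₂.
Hence λ₂ = 15.281° + 6.584° = 21.865°.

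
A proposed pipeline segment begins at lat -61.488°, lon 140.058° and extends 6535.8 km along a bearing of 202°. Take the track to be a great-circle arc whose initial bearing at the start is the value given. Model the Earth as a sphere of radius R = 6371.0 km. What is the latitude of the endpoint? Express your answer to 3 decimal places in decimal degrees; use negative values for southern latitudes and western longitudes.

Central angle δ = d/R = 1.025867 rad.
Start latitude φ₁ = -1.073168 rad; initial bearing θ = 3.525565 rad.
Destination latitude: φ₂ = arcsin( sin φ₁ cos δ + cos φ₁ sin δ cos θ ) = arcsin(-0.833972) = -56.509°.
Then Δλ = atan2(-0.152917, -0.214468) = -2.522192 rad, from sin θ sin δ cos φ₁ over cos δ − sin φ₁ sin φ₂.
λ₂ = 140.058° + -144.511° = -4.453°.

latitude -56.509°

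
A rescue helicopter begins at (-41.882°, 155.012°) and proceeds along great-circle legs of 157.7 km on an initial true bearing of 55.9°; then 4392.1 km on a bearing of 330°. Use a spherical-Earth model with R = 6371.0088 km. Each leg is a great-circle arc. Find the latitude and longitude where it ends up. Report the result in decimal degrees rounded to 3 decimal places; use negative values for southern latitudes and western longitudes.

Apply the spherical direct solution leg by leg, carrying full precision between legs.
Leg 1: from (-41.882°, 155.012°), δ = 157.7/6371.0088 = 0.024753 rad, θ = 55.9° → φ = -41.076°, λ = 156.570°.
Leg 2: from (-41.076°, 156.570°), δ = 4392.1/6371.0088 = 0.689388 rad, θ = 330° → φ = -5.265°, λ = 137.944°.

latitude -5.265°, longitude 137.944°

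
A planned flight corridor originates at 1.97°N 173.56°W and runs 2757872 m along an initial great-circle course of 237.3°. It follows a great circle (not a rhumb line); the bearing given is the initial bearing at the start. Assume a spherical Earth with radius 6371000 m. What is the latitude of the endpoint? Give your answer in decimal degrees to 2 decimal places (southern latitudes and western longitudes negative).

latitude -11.26°

δ = 2757872/6371000 = 0.432879 rad (24.8021°).
Start latitude φ₁ = 0.034383 rad; initial bearing θ = 4.141666 rad.
sin φ₂ = sin φ₁ cos δ + cos φ₁ sin δ cos θ = (0.034376)(0.907762) + (0.999409)(0.419486)(-0.540240) = -0.195284
φ₂ = asin(-0.195284) = -0.196547 rad = -11.26°.
Then Δλ = atan2(-0.352793, 0.914475) = -0.368195 rad, from sin θ sin δ cos φ₁ over cos δ − sin φ₁ sin φ₂.
λ₂ = -173.56° + -21.10° = -194.66°, normalized to (−180°, 180°] → 165.34°.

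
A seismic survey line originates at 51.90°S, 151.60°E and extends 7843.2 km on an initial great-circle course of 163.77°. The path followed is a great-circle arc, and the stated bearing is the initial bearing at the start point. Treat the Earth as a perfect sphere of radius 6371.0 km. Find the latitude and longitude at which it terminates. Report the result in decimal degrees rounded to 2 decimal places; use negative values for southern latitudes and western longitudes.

latitude -55.17°, longitude -55.87°

The arc subtends δ = 7843.2/6371 = 1.231078 rad at the centre.
Converting: φ₁ = -0.905826 rad, θ = 2.858326 rad.
sin φ₂ = sin φ₁ cos δ + cos φ₁ sin δ cos θ = (-0.786935)(0.333221) + (0.617036)(0.942849)(-0.960147) = -0.820810
φ₂ = asin(-0.820810) = -0.962827 rad = -55.17°.
Δλ = atan2( sin θ sin δ cos φ₁ , cos δ − sin φ₁ sin φ₂ ) = atan2(0.162602, -0.312703) = 2.662083 rad = 152.53°.
λ₂ = 151.60° + 152.53° = 304.13°, normalized to (−180°, 180°] → -55.87°.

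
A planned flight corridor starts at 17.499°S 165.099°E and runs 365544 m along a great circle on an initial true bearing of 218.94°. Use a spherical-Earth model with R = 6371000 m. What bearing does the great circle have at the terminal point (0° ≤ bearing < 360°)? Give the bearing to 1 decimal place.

Angular distance δ = d/R = 365544 / 6371000 = 0.057376 rad.
Converting: φ₁ = -0.305415 rad, θ = 3.821224 rad.
Applying the spherical law of cosines for sides, sin φ₂ = sin φ₁ cos δ + cos φ₁ sin δ cos θ = -0.342733, so φ₂ = -20.043°.
Then Δλ = atan2(-0.034374, 0.895298) = -0.038375 rad, from sin θ sin δ cos φ₁ over cos δ − sin φ₁ sin φ₂.
Hence λ₂ = 165.099° + -2.199° = 162.900°.
The forward bearing on arrival equals the back-azimuth from the destination plus 180°.
Back-azimuth from P₂ (-20.0°, 162.9°) to P₁ (-17.5°, 165.1°), with Δλ' = λ₁ − λ₂ = 2.2°: atan2( sin Δλ' cos φ₁ , cos φ₂ sin φ₁ − sin φ₂ cos φ₁ cos Δλ' ) = 39.6°.
Final bearing = (39.6° + 180°) mod 360° = 219.6°.

final bearing 219.6°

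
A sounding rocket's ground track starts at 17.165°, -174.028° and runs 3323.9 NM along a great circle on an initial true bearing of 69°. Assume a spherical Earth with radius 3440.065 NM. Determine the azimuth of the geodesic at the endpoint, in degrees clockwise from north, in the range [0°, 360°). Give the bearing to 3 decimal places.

The arc subtends δ = 3323.9/3440.065 = 0.966232 rad at the centre.
With φ₁ = 17.165° = 0.299586 rad and θ = 69° = 1.204277 rad:
Applying the spherical law of cosines for sides, sin φ₂ = sin φ₁ cos δ + cos φ₁ sin δ cos θ = 0.449464, so φ₂ = 26.709°.
Then Δλ = atan2(0.733891, 0.435756) = 1.034977 rad, from sin θ sin δ cos φ₁ over cos δ − sin φ₁ sin φ₂.
λ₂ = -174.028° + 59.300° = -114.728°.
The forward bearing on arrival equals the back-azimuth from the destination plus 180°.
Back-azimuth from P₂ (26.709°, -114.728°) to P₁ (17.165°, -174.028°), with Δλ' = λ₁ − λ₂ = -59.300°: atan2( sin Δλ' cos φ₁ , cos φ₂ sin φ₁ − sin φ₂ cos φ₁ cos Δλ' ) = 273.092°.
Final bearing = (273.092° + 180°) mod 360° = 93.092°.

final bearing 93.092°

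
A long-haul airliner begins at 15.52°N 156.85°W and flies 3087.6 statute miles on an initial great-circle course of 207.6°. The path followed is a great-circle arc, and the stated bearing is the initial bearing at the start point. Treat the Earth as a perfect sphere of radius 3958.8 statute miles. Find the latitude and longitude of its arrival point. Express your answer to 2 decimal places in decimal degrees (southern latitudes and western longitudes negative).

latitude -24.22°, longitude -177.78°

Central angle δ = d/R = 0.779933 rad.
Converting: φ₁ = 0.270875 rad, θ = 3.623304 rad.
Destination latitude: φ₂ = arcsin( sin φ₁ cos δ + cos φ₁ sin δ cos θ ) = arcsin(-0.410248) = -24.22°.
For the longitude increment, Δλ = atan2( sin θ sin δ cos φ₁, cos δ − sin φ₁ sin φ₂ ) = atan2(-0.313925, 0.820732) = -20.93°.
λ₂ = -156.85° + -20.93° = -177.78°.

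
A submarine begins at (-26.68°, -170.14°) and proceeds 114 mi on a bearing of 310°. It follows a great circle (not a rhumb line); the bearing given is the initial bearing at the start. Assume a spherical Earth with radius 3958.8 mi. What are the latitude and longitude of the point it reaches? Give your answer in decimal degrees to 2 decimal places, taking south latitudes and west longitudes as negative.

latitude -25.61°, longitude -171.54°

Angular distance δ = d/R = 114 / 3958.8 = 0.028797 rad.
With φ₁ = -26.68° = -0.465654 rad and θ = 310° = 5.410521 rad:
Destination latitude: φ₂ = arcsin( sin φ₁ cos δ + cos φ₁ sin δ cos θ ) = arcsin(-0.432284) = -25.61°.
Then Δλ = atan2(-0.019708, 0.805487) = -0.024462 rad, from sin θ sin δ cos φ₁ over cos δ − sin φ₁ sin φ₂.
Hence λ₂ = -170.14° + -1.40° = -171.54°.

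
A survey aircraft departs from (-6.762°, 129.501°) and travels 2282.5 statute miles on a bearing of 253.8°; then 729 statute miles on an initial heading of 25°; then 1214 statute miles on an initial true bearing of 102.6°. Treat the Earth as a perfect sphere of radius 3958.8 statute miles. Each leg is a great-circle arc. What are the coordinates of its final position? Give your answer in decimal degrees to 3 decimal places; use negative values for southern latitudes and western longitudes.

latitude -8.423°, longitude 118.555°

Apply the spherical direct solution leg by leg, carrying full precision between legs.
Leg 1: from (-6.762°, 129.501°), δ = 2282.5/3958.8 = 0.576564 rad, θ = 253.8° → φ = -14.462°, λ = 96.774°.
Leg 2: from (-14.462°, 96.774°), δ = 729/3958.8 = 0.184147 rad, θ = 25° → φ = -4.866°, λ = 101.229°.
Leg 3: from (-4.866°, 101.229°), δ = 1214/3958.8 = 0.306659 rad, θ = 102.6° → φ = -8.423°, λ = 118.555°.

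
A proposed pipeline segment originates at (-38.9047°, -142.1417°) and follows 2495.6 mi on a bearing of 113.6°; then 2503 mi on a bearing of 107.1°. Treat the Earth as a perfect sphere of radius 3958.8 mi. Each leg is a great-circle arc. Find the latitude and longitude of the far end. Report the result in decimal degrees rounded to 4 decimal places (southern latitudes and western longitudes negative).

latitude -43.0794°, longitude -43.1373°

Apply the spherical direct solution leg by leg, carrying full precision between legs.
Leg 1: from (-38.9047°, -142.1417°), δ = 2495.6/3958.8 = 0.630393 rad, θ = 113.6° → φ = -43.7064°, λ = -93.7911°.
Leg 2: from (-43.7064°, -93.7911°), δ = 2503/3958.8 = 0.632262 rad, θ = 107.1° → φ = -43.0794°, λ = -43.1373°.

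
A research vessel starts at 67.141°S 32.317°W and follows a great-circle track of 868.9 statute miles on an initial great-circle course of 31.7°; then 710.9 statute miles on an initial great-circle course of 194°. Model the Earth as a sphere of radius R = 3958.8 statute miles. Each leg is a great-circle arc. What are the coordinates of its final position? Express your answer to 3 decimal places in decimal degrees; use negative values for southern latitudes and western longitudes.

Apply the spherical direct solution leg by leg, carrying full precision between legs.
Leg 1: from (-67.141°, -32.317°), δ = 868.9/3958.8 = 0.219486 rad, θ = 31.7° → φ = -55.832°, λ = -20.563°.
Leg 2: from (-55.832°, -20.563°), δ = 710.9/3958.8 = 0.179575 rad, θ = 194° → φ = -65.703°, λ = -26.591°.

latitude -65.703°, longitude -26.591°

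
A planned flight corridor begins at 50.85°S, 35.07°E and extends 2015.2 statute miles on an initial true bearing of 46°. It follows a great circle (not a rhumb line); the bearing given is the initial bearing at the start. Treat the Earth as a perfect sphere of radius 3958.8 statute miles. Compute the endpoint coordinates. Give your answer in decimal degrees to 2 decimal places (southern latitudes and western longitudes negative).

latitude -27.61°, longitude 58.37°

δ = 2015.2/3958.8 = 0.509043 rad (29.1660°).
Start latitude φ₁ = -0.887500 rad; initial bearing θ = 0.802851 rad.
Applying the spherical law of cosines for sides, sin φ₂ = sin φ₁ cos δ + cos φ₁ sin δ cos θ = -0.463436, so φ₂ = -27.61°.
Then Δλ = atan2(0.221330, 0.513819) = 0.406735 rad, from sin θ sin δ cos φ₁ over cos δ − sin φ₁ sin φ₂.
Hence λ₂ = 35.07° + 23.30° = 58.37°.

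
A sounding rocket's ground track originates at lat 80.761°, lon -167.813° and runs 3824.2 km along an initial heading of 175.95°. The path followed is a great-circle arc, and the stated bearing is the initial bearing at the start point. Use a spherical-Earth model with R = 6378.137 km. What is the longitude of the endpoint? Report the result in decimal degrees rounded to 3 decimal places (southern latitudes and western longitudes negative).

longitude -164.498°

The arc subtends δ = 3824.2/6378.137 = 0.599579 rad at the centre.
Converting: φ₁ = 1.409545 rad, θ = 3.070907 rad.
Destination latitude: φ₂ = arcsin( sin φ₁ cos δ + cos φ₁ sin δ cos θ ) = arcsin(0.724490) = 46.426°.
Δλ = atan2( sin θ sin δ cos φ₁ , cos δ − sin φ₁ sin φ₂ ) = atan2(0.006399, 0.110482) = 0.057852 rad = 3.315°.
Hence λ₂ = -167.813° + 3.315° = -164.498°.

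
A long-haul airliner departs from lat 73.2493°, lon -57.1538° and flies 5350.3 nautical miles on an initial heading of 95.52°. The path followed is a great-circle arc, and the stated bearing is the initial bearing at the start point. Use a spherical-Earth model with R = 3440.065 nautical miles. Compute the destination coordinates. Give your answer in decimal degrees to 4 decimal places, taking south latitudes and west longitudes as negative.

latitude -0.7376°, longitude 27.3041°

Angular distance δ = d/R = 5350.3 / 3440.065 = 1.555290 rad.
With φ₁ = 73.2493° = 1.278441 rad and θ = 95.52° = 1.667139 rad:
Applying the spherical law of cosines for sides, sin φ₂ = sin φ₁ cos δ + cos φ₁ sin δ cos θ = -0.012873, so φ₂ = -0.7376°.
For the longitude increment, Δλ = atan2( sin θ sin δ cos φ₁, cos δ − sin φ₁ sin φ₂ ) = atan2(0.286837, 0.027832) = 84.4579°.
λ₂ = λ₁ + Δλ = 27.3041°.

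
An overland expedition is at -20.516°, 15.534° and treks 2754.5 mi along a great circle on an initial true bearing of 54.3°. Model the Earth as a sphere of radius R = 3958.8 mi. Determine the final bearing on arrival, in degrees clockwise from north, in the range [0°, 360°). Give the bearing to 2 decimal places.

Central angle δ = d/R = 0.695792 rad.
Converting: φ₁ = -0.358072 rad, θ = 0.947714 rad.
Destination latitude: φ₂ = arcsin( sin φ₁ cos δ + cos φ₁ sin δ cos θ ) = arcsin(0.081321) = 4.664°.
For the longitude increment, Δλ = atan2( sin θ sin δ cos φ₁, cos δ − sin φ₁ sin φ₂ ) = atan2(0.487524, 0.796047) = 31.485°.
Hence λ₂ = 15.534° + 31.485° = 47.019°.
The forward bearing on arrival equals the back-azimuth from the destination plus 180°.
Back-azimuth from P₂ (4.66°, 47.02°) to P₁ (-20.52°, 15.53°), with Δλ' = λ₁ − λ₂ = -31.48°: atan2( sin Δλ' cos φ₁ , cos φ₂ sin φ₁ − sin φ₂ cos φ₁ cos Δλ' ) = 229.74°.
Final bearing = (229.74° + 180°) mod 360° = 49.74°.

final bearing 49.74°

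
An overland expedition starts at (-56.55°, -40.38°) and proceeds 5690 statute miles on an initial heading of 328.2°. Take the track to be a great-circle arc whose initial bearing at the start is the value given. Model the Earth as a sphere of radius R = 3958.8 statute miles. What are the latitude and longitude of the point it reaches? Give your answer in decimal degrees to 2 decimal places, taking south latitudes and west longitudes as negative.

latitude 20.69°, longitude -74.32°

The arc subtends δ = 5690/3958.8 = 1.437304 rad at the centre.
With φ₁ = -56.55° = -0.986984 rad and θ = 328.2° = 5.728171 rad:
Destination latitude: φ₂ = arcsin( sin φ₁ cos δ + cos φ₁ sin δ cos θ ) = arcsin(0.353250) = 20.69°.
For the longitude increment, Δλ = atan2( sin θ sin δ cos φ₁, cos δ − sin φ₁ sin φ₂ ) = atan2(-0.287879, 0.427836) = -33.94°.
Hence λ₂ = -40.38° + -33.94° = -74.32°.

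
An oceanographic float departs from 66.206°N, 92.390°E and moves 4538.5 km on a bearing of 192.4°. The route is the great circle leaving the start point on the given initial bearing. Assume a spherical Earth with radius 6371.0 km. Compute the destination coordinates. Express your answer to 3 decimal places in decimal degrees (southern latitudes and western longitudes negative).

Central angle δ = d/R = 0.712369 rad.
Converting: φ₁ = 1.155513 rad, θ = 3.358013 rad.
sin φ₂ = sin φ₁ cos δ + cos φ₁ sin δ cos θ = (0.915002)(0.756816) + (0.403449)(0.653628)(-0.976672) = 0.434934
φ₂ = asin(0.434934) = 0.449965 rad = 25.781°.
For the longitude increment, Δλ = atan2( sin θ sin δ cos φ₁, cos δ − sin φ₁ sin φ₂ ) = atan2(-0.056627, 0.358851) = -8.967°.
λ₂ = λ₁ + Δλ = 83.423°.

latitude 25.781°, longitude 83.423°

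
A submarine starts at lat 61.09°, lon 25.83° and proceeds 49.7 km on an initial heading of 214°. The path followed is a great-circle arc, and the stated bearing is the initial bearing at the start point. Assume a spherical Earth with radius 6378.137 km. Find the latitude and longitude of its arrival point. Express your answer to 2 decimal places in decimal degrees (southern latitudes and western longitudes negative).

latitude 60.72°, longitude 25.32°

Central angle δ = d/R = 0.007792 rad.
Converting: φ₁ = 1.066222 rad, θ = 3.735005 rad.
Destination latitude: φ₂ = arcsin( sin φ₁ cos δ + cos φ₁ sin δ cos θ ) = arcsin(0.872231) = 60.72°.
Δλ = atan2( sin θ sin δ cos φ₁ , cos δ − sin φ₁ sin φ₂ ) = atan2(-0.002106, 0.236436) = -0.008909 rad = -0.51°.
Hence λ₂ = 25.83° + -0.51° = 25.32°.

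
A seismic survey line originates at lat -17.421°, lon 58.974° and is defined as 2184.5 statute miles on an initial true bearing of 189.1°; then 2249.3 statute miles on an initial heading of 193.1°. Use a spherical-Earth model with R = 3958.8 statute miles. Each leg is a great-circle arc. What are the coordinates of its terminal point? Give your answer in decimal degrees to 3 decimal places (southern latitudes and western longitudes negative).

Apply the spherical direct solution leg by leg, carrying full precision between legs.
Leg 1: from (-17.421°, 58.974°), δ = 2184.5/3958.8 = 0.551809 rad, θ = 189.1° → φ = -48.490°, λ = 51.787°.
Leg 2: from (-48.490°, 51.787°), δ = 2249.3/3958.8 = 0.568177 rad, θ = 193.1° → φ = -78.105°, λ = 15.509°.

latitude -78.105°, longitude 15.509°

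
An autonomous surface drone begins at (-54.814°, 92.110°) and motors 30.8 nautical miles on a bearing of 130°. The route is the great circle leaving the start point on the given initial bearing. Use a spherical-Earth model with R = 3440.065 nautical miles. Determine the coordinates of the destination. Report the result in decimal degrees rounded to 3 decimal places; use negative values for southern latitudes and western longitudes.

δ = 30.8/3440.065 = 0.008953 rad (0.5130°).
Converting: φ₁ = -0.956685 rad, θ = 2.268928 rad.
Destination latitude: φ₂ = arcsin( sin φ₁ cos δ + cos φ₁ sin δ cos θ ) = arcsin(-0.820569) = -55.142°.
For the longitude increment, Δλ = atan2( sin θ sin δ cos φ₁, cos δ − sin φ₁ sin φ₂ ) = atan2(0.003952, 0.329320) = 0.688°.
λ₂ = λ₁ + Δλ = 92.798°.

latitude -55.142°, longitude 92.798°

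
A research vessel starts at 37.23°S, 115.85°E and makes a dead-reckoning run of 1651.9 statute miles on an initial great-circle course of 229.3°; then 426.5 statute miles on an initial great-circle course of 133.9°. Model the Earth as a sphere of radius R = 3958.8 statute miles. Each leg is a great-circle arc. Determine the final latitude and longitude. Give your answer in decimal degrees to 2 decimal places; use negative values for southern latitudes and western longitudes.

Apply the spherical direct solution leg by leg, carrying full precision between legs.
Leg 1: from (-37.23°, 115.85°), δ = 1651.9/3958.8 = 0.417273 rad, θ = 229.3° → φ = -49.78°, λ = 87.44°.
Leg 2: from (-49.78°, 87.44°), δ = 426.5/3958.8 = 0.107735 rad, θ = 133.9° → φ = -53.83°, λ = 94.98°.

latitude -53.83°, longitude 94.98°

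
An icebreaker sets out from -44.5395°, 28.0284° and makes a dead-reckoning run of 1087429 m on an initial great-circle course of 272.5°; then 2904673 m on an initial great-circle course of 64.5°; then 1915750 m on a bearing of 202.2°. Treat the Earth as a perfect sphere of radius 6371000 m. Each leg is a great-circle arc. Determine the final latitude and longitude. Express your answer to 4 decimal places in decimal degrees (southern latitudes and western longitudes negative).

latitude -44.2166°, longitude 32.4581°

Apply the spherical direct solution leg by leg, carrying full precision between legs.
Leg 1: from (-44.5395°, 28.0284°), δ = 1087429/6371000 = 0.170684 rad, θ = 272.5° → φ = -43.3086°, λ = 14.5427°.
Leg 2: from (-43.3086°, 14.5427°), δ = 2904673/6371000 = 0.455921 rad, θ = 64.5° → φ = -28.5506°, λ = 41.4414°.
Leg 3: from (-28.5506°, 41.4414°), δ = 1915750/6371000 = 0.300698 rad, θ = 202.2° → φ = -44.2166°, λ = 32.4581°.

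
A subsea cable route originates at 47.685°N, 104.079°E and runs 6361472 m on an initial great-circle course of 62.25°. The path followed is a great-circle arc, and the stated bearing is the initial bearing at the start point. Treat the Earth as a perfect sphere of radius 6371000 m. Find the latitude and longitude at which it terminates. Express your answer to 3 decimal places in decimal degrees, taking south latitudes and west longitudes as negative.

latitude 41.603°, longitude -171.688°

δ = 6361472/6371000 = 0.998504 rad (57.2101°).
With φ₁ = 47.685° = 0.832260 rad and θ = 62.25° = 1.086467 rad:
sin φ₂ = sin φ₁ cos δ + cos φ₁ sin δ cos θ = (0.739455)(0.541560) + (0.673206)(0.840662)(0.465615) = 0.663969
φ₂ = asin(0.663969) = 0.726114 rad = 41.603°.
Δλ = atan2( sin θ sin δ cos φ₁ , cos δ − sin φ₁ sin φ₂ ) = atan2(0.500849, 0.050585) = 1.470139 rad = 84.233°.
λ₂ = 104.079° + 84.233° = 188.312°, normalized to (−180°, 180°] → -171.688°.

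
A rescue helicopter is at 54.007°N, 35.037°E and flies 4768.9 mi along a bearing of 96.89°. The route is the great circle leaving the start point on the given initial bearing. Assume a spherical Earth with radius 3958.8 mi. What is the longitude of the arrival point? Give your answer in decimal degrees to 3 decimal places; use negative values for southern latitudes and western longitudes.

longitude 107.045°

Central angle δ = d/R = 1.204633 rad.
With φ₁ = 54.007° = 0.942600 rad and θ = 96.89° = 1.691050 rad:
Destination latitude: φ₂ = arcsin( sin φ₁ cos δ + cos φ₁ sin δ cos θ ) = arcsin(0.223856) = 12.936°.
For the longitude increment, Δλ = atan2( sin θ sin δ cos φ₁, cos δ − sin φ₁ sin φ₂ ) = atan2(0.544765, 0.176917) = 72.008°.
λ₂ = 35.037° + 72.008° = 107.045°.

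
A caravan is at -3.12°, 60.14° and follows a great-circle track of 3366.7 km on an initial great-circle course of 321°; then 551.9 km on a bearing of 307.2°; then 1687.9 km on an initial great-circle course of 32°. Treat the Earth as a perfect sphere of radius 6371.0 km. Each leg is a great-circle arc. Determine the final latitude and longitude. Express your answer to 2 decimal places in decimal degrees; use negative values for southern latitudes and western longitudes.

latitude 35.64°, longitude 45.92°

Apply the spherical direct solution leg by leg, carrying full precision between legs.
Leg 1: from (-3.12°, 60.14°), δ = 3366.7/6371 = 0.528441 rad, θ = 321° → φ = 20.14°, λ = 40.39°.
Leg 2: from (20.14°, 40.39°), δ = 551.9/6371 = 0.086627 rad, θ = 307.2° → φ = 23.08°, λ = 36.09°.
Leg 3: from (23.08°, 36.09°), δ = 1687.9/6371 = 0.264935 rad, θ = 32° → φ = 35.64°, λ = 45.92°.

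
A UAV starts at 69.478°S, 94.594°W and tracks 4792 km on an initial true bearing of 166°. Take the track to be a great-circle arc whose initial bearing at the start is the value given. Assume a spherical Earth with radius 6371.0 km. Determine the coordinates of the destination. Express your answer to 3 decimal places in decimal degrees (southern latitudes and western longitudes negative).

δ = 4792/6371 = 0.752158 rad (43.0955°).
Start latitude φ₁ = -1.212620 rad; initial bearing θ = 2.897247 rad.
Destination latitude: φ₂ = arcsin( sin φ₁ cos δ + cos φ₁ sin δ cos θ ) = arcsin(-0.916273) = -66.387°.
Δλ = atan2( sin θ sin δ cos φ₁ , cos δ − sin φ₁ sin φ₂ ) = atan2(0.057943, -0.127908) = 2.716241 rad = 155.629°.
Hence λ₂ = -94.594° + 155.629° = 61.035°.

latitude -66.387°, longitude 61.035°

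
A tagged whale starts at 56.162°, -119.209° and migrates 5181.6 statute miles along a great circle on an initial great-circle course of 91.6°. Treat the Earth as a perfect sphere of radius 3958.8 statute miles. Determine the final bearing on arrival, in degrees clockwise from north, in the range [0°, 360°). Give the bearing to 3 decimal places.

The arc subtends δ = 5181.6/3958.8 = 1.308881 rad at the centre.
With φ₁ = 56.162° = 0.980212 rad and θ = 91.6° = 1.598722 rad:
Applying the spherical law of cosines for sides, sin φ₂ = sin φ₁ cos δ + cos φ₁ sin δ cos θ = 0.200054, so φ₂ = 11.540°.
Δλ = atan2( sin θ sin δ cos φ₁ , cos δ − sin φ₁ sin φ₂ ) = atan2(0.537646, 0.092763) = 1.399943 rad = 80.211°.
λ₂ = -119.209° + 80.211° = -38.998°.
The forward bearing on arrival equals the back-azimuth from the destination plus 180°.
Back-azimuth from P₂ (11.540°, -38.998°) to P₁ (56.162°, -119.209°), with Δλ' = λ₁ − λ₂ = -80.211°: atan2( sin Δλ' cos φ₁ , cos φ₂ sin φ₁ − sin φ₂ cos φ₁ cos Δλ' ) = 325.381°.
Final bearing = (325.381° + 180°) mod 360° = 145.381°.

final bearing 145.381°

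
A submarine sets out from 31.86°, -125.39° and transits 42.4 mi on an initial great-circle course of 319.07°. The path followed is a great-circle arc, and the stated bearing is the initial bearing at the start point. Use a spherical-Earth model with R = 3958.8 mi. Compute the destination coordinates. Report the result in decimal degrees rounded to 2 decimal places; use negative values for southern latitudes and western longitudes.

latitude 32.32°, longitude -125.87°

Angular distance δ = d/R = 42.4 / 3958.8 = 0.010710 rad.
Converting: φ₁ = 0.556062 rad, θ = 5.568822 rad.
Destination latitude: φ₂ = arcsin( sin φ₁ cos δ + cos φ₁ sin δ cos θ ) = arcsin(0.534688) = 32.32°.
Then Δλ = atan2(-0.005959, 0.717710) = -0.008303 rad, from sin θ sin δ cos φ₁ over cos δ − sin φ₁ sin φ₂.
Hence λ₂ = -125.39° + -0.48° = -125.87°.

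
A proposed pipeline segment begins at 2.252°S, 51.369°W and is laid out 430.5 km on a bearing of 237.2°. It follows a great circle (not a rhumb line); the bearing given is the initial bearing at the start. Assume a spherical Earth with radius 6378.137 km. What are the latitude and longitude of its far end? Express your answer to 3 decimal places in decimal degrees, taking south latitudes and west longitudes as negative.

latitude -4.342°, longitude -54.628°

δ = 430.5/6378.137 = 0.067496 rad (3.8672°).
Converting: φ₁ = -0.039305 rad, θ = 4.139921 rad.
Destination latitude: φ₂ = arcsin( sin φ₁ cos δ + cos φ₁ sin δ cos θ ) = arcsin(-0.075712) = -4.342°.
For the longitude increment, Δλ = atan2( sin θ sin δ cos φ₁, cos δ − sin φ₁ sin φ₂ ) = atan2(-0.056648, 0.994748) = -3.259°.
λ₂ = -51.369° + -3.259° = -54.628°.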